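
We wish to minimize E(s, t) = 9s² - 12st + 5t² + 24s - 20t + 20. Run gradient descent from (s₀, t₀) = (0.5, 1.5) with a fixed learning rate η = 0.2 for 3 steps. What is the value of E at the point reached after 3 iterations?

42771.486368

∇E = (18s - 12t + 24, -12s + 10t - 20)
(s₁, t₁) = (0.5, 1.5) − 0.2·(15, -11) = (-2.5, 3.7)
(s₂, t₂) = (-2.5, 3.7) − 0.2·(-65.4, 47) = (10.58, -5.7)
(s₃, t₃) = (10.58, -5.7) − 0.2·(282.84, -203.96) = (-45.988, 35.092)
E(-45.988, 35.092) = 42771.486368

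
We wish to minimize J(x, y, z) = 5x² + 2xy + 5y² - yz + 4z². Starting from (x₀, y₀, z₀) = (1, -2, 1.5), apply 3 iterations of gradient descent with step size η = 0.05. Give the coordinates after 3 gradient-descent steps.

(0.2805, -0.2950625, 0.230125)

∇J = (10x + 2y, 2x + 10y - z, -y + 8z)
Step 1: at (1, -2, 1.5), ∇J = (6, -19.5, 14) → (1, -2, 1.5) − 0.05·(6, -19.5, 14) = (0.7, -1.025, 0.8)
Step 2: at (0.7, -1.025, 0.8), ∇J = (4.95, -9.65, 7.425) → (0.7, -1.025, 0.8) − 0.05·(4.95, -9.65, 7.425) = (0.4525, -0.5425, 0.42875)
Step 3: at (0.4525, -0.5425, 0.42875), ∇J = (3.44, -4.94875, 3.9725) → (0.4525, -0.5425, 0.42875) − 0.05·(3.44, -4.94875, 3.9725) = (0.2805, -0.2950625, 0.230125)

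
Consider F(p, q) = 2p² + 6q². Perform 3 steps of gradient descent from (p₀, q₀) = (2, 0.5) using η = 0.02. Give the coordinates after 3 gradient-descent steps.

∇F = (4p, 12q)
Step 1: at (2, 0.5), ∇F = (8, 6) → (2, 0.5) − 0.02·(8, 6) = (1.84, 0.38)
Step 2: at (1.84, 0.38), ∇F = (7.36, 4.56) → (1.84, 0.38) − 0.02·(7.36, 4.56) = (1.6928, 0.2888)
Step 3: at (1.6928, 0.2888), ∇F = (6.7712, 3.4656) → (1.6928, 0.2888) − 0.02·(6.7712, 3.4656) = (1.557376, 0.219488)

(1.557376, 0.219488)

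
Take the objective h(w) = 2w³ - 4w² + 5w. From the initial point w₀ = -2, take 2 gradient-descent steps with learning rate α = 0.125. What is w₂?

h′(w) = 6w² - 8w + 5
w₁ = -2 − 0.125·45 = -7.625
w₂ = -7.625 − 0.125·414.84375 = -59.48046875

-59.48046875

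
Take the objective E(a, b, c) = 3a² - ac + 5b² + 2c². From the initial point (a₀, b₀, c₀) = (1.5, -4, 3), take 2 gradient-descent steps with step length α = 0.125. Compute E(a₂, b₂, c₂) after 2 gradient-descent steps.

∇E = (6a - c, 10b, -a + 4c)
Step 1: at (1.5, -4, 3), ∇E = (6, -40, 10.5) → (1.5, -4, 3) − 0.125·(6, -40, 10.5) = (0.75, 1, 1.6875)
Step 2: at (0.75, 1, 1.6875), ∇E = (2.8125, 10, 6) → (0.75, 1, 1.6875) − 0.125·(2.8125, 10, 6) = (0.3984375, -0.25, 0.9375)
E(0.3984375, -0.25, 0.9375) = 2.17303466796875

2.17303466796875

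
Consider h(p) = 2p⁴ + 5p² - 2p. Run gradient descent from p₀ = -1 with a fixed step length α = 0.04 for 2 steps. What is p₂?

h′(p) = 8p³ + 10p - 2
p₁ = -1 − 0.04·(-20) = -0.2
p₂ = -0.2 − 0.04·(-4.064) = -0.03744

-0.03744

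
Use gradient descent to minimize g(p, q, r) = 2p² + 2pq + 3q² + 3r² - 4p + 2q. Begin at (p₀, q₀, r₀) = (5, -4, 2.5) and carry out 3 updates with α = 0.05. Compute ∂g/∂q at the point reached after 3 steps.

-5.74

∇g = (4p + 2q - 4, 2p + 6q + 2, 6r)
(p₁, q₁, r₁) = (5, -4, 2.5) − 0.05·(8, -12, 15) = (4.6, -3.4, 1.75)
(p₂, q₂, r₂) = (4.6, -3.4, 1.75) − 0.05·(7.6, -9.2, 10.5) = (4.22, -2.94, 1.225)
(p₃, q₃, r₃) = (4.22, -2.94, 1.225) − 0.05·(7, -7.2, 7.35) = (3.87, -2.58, 0.8575)
∂g/∂q at (3.87, -2.58, 0.8575) = -5.74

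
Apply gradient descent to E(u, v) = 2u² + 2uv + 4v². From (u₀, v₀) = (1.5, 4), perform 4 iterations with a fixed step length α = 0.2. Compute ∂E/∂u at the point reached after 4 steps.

∇E = (4u + 2v, 2u + 8v)
Step 1: at (1.5, 4), ∇E = (14, 35) → (1.5, 4) − 0.2·(14, 35) = (-1.3, -3)
Step 2: at (-1.3, -3), ∇E = (-11.2, -26.6) → (-1.3, -3) − 0.2·(-11.2, -26.6) = (0.94, 2.32)
Step 3: at (0.94, 2.32), ∇E = (8.4, 20.44) → (0.94, 2.32) − 0.2·(8.4, 20.44) = (-0.74, -1.768)
Step 4: at (-0.74, -1.768), ∇E = (-6.496, -15.624) → (-0.74, -1.768) − 0.2·(-6.496, -15.624) = (0.5592, 1.3568)
∂E/∂u at (0.5592, 1.3568) = 4.9504

4.9504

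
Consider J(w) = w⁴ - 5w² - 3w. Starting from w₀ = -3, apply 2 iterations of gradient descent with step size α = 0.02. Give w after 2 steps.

-1.38575424

J′(w) = 4w³ - 10w - 3
w₁ = -3 − 0.02·(-81) = -1.38
w₂ = -1.38 − 0.02·0.287712 = -1.38575424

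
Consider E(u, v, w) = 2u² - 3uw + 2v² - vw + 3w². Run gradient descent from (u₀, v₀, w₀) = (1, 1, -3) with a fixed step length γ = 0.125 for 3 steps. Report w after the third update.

∇E = (4u - 3w, 4v - w, -3u - v + 6w)
(u₁, v₁, w₁) = (1, 1, -3) − 0.125·(13, 7, -22) = (-0.625, 0.125, -0.25)
(u₂, v₂, w₂) = (-0.625, 0.125, -0.25) − 0.125·(-1.75, 0.75, 0.25) = (-0.40625, 0.03125, -0.28125)
(u₃, v₃, w₃) = (-0.40625, 0.03125, -0.28125) − 0.125·(-0.78125, 0.40625, -0.5) = (-0.30859375, -0.01953125, -0.21875)
w = -0.21875

-0.21875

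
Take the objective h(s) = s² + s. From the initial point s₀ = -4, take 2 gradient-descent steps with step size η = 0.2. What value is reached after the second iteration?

h′(s) = 2s + 1
Step 1: h′(-4) = -7; s₁ = -4 − 0.2·(-7) = -2.6
Step 2: h′(-2.6) = -4.2; s₂ = -2.6 − 0.2·(-4.2) = -1.76

-1.76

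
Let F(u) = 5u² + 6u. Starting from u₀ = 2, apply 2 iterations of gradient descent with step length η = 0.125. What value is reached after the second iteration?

-0.4375

F′(u) = 10u + 6
u₁ = 2 − 0.125·26 = -1.25
u₂ = -1.25 − 0.125·(-6.5) = -0.4375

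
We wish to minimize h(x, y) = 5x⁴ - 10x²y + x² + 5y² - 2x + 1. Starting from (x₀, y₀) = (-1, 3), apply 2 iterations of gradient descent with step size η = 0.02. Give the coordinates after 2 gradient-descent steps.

∇h = (20x³ - 20xy + 2x - 2, -10x² + 10y)
(x₁, y₁) = (-1, 3) − 0.02·(36, 20) = (-1.72, 2.6)
(x₂, y₂) = (-1.72, 2.6) − 0.02·(-17.76896, -3.584) = (-1.3646208, 2.67168)

(-1.3646208, 2.67168)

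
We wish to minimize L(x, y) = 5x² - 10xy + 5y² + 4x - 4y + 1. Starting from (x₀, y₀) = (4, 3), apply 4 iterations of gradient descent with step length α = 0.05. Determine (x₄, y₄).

(3.3, 3.7)

∇L = (10x - 10y + 4, -10x + 10y - 4)
(x₁, y₁) = (4, 3) − 0.05·(14, -14) = (3.3, 3.7)
(x₂, y₂) = (3.3, 3.7) − 0.05·(0, 0) = (3.3, 3.7)
(x₃, y₃) = (3.3, 3.7) − 0.05·(0, 0) = (3.3, 3.7)
(x₄, y₄) = (3.3, 3.7) − 0.05·(0, 0) = (3.3, 3.7)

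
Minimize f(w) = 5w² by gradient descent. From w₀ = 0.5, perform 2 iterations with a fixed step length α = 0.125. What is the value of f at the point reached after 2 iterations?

0.0048828125

f′(w) = 10w
w₁ = 0.5 − 0.125·5 = -0.125
w₂ = -0.125 − 0.125·(-1.25) = 0.03125
f(0.03125) = 0.0048828125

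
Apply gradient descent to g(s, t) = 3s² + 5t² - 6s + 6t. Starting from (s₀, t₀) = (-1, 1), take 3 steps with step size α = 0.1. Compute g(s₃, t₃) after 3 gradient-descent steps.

∇g = (6s - 6, 10t + 6)
(s₁, t₁) = (-1, 1) − 0.1·(-12, 16) = (0.2, -0.6)
(s₂, t₂) = (0.2, -0.6) − 0.1·(-4.8, 0) = (0.68, -0.6)
(s₃, t₃) = (0.68, -0.6) − 0.1·(-1.92, 0) = (0.872, -0.6)
g(0.872, -0.6) = -4.750848

-4.750848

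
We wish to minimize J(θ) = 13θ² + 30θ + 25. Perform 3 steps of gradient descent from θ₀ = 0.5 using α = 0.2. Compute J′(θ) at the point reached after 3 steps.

J′(θ) = 26θ + 30
Step 1: J′(0.5) = 43; θ₁ = 0.5 − 0.2·43 = -8.1
Step 2: J′(-8.1) = -180.6; θ₂ = -8.1 − 0.2·(-180.6) = 28.02
Step 3: J′(28.02) = 758.52; θ₃ = 28.02 − 0.2·758.52 = -123.684
J′(θ) at (-123.684) = -3185.784

-3185.784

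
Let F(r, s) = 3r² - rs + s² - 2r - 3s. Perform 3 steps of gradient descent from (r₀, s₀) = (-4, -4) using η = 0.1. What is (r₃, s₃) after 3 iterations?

(-0.392, -1.801)

∇F = (6r - s - 2, -r + 2s - 3)
(r₁, s₁) = (-4, -4) − 0.1·(-22, -7) = (-1.8, -3.3)
(r₂, s₂) = (-1.8, -3.3) − 0.1·(-9.5, -7.8) = (-0.85, -2.52)
(r₃, s₃) = (-0.85, -2.52) − 0.1·(-4.58, -7.19) = (-0.392, -1.801)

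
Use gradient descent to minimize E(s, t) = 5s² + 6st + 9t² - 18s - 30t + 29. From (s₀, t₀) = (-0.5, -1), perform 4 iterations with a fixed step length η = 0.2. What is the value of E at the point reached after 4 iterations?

∇E = (10s + 6t - 18, 6s + 18t - 30)
(s₁, t₁) = (-0.5, -1) − 0.2·(-29, -51) = (5.3, 9.2)
(s₂, t₂) = (5.3, 9.2) − 0.2·(90.2, 167.4) = (-12.74, -24.28)
(s₃, t₃) = (-12.74, -24.28) − 0.2·(-291.08, -543.48) = (45.476, 84.416)
(s₄, t₄) = (45.476, 84.416) − 0.2·(943.256, 1762.344) = (-143.1752, -268.0528)
E(-143.1752, -268.0528) = 990085.23886912

990085.23886912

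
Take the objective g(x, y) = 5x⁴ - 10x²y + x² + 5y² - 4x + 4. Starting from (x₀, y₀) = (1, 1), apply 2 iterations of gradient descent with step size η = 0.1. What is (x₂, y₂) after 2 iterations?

∇g = (20x³ - 20xy + 2x - 4, -10x² + 10y)
Step 1: at (1, 1), ∇g = (-2, 0) → (1, 1) − 0.1·(-2, 0) = (1.2, 1)
Step 2: at (1.2, 1), ∇g = (8.96, -4.4) → (1.2, 1) − 0.1·(8.96, -4.4) = (0.304, 1.44)

(0.304, 1.44)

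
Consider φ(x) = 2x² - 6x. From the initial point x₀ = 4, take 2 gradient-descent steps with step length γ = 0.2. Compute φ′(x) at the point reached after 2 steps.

0.4

φ′(x) = 4x - 6
x₁ = 4 − 0.2·10 = 2
x₂ = 2 − 0.2·2 = 1.6
φ′(x) at (1.6) = 0.4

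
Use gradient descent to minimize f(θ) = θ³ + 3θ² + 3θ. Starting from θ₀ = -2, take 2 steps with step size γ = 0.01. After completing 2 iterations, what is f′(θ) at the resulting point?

f′(θ) = 3θ² + 6θ + 3
Step 1: f′(-2) = 3; θ₁ = -2 − 0.01·3 = -2.03
Step 2: f′(-2.03) = 3.1827; θ₂ = -2.03 − 0.01·3.1827 = -2.061827
f′(θ) at (-2.061827) = 3.382429733787

3.382429733787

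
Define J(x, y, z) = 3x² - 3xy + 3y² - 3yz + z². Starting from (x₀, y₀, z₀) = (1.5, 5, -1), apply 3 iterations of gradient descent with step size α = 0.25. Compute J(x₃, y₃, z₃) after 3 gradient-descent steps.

∇J = (6x - 3y, -3x + 6y - 3z, -3y + 2z)
(x₁, y₁, z₁) = (1.5, 5, -1) − 0.25·(-6, 28.5, -17) = (3, -2.125, 3.25)
(x₂, y₂, z₂) = (3, -2.125, 3.25) − 0.25·(24.375, -31.5, 12.875) = (-3.09375, 5.75, 0.03125)
(x₃, y₃, z₃) = (-3.09375, 5.75, 0.03125) − 0.25·(-35.8125, 43.6875, -17.1875) = (5.859375, -5.171875, 4.328125)
J(5.859375, -5.171875, 4.328125) = 360.039794921875

360.039794921875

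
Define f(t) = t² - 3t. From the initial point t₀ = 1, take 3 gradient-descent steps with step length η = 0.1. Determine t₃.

f′(t) = 2t - 3
Step 1: f′(1) = -1; t₁ = 1 − 0.1·(-1) = 1.1
Step 2: f′(1.1) = -0.8; t₂ = 1.1 − 0.1·(-0.8) = 1.18
Step 3: f′(1.18) = -0.64; t₃ = 1.18 − 0.1·(-0.64) = 1.244

1.244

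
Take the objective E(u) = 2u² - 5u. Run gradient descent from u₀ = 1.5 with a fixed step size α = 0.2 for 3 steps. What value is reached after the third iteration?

E′(u) = 4u - 5
Step 1: E′(1.5) = 1; u₁ = 1.5 − 0.2·1 = 1.3
Step 2: E′(1.3) = 0.2; u₂ = 1.3 − 0.2·0.2 = 1.26
Step 3: E′(1.26) = 0.04; u₃ = 1.26 − 0.2·0.04 = 1.252

1.252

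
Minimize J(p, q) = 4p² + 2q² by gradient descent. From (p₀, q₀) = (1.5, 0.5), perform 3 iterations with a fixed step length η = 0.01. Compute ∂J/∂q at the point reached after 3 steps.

∇J = (8p, 4q)
(p₁, q₁) = (1.5, 0.5) − 0.01·(12, 2) = (1.38, 0.48)
(p₂, q₂) = (1.38, 0.48) − 0.01·(11.04, 1.92) = (1.2696, 0.4608)
(p₃, q₃) = (1.2696, 0.4608) − 0.01·(10.1568, 1.8432) = (1.168032, 0.442368)
∂J/∂q at (1.168032, 0.442368) = 1.769472

1.769472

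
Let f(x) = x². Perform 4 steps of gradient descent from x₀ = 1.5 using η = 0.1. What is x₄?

0.6144

f′(x) = 2x
Step 1: f′(1.5) = 3; x₁ = 1.5 − 0.1·3 = 1.2
Step 2: f′(1.2) = 2.4; x₂ = 1.2 − 0.1·2.4 = 0.96
Step 3: f′(0.96) = 1.92; x₃ = 0.96 − 0.1·1.92 = 0.768
Step 4: f′(0.768) = 1.536; x₄ = 0.768 − 0.1·1.536 = 0.6144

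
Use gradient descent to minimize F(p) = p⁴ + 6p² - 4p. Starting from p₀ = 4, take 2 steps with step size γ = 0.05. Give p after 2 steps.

F′(p) = 4p³ + 12p - 4
p₁ = 4 − 0.05·300 = -11
p₂ = -11 − 0.05·(-5460) = 262

262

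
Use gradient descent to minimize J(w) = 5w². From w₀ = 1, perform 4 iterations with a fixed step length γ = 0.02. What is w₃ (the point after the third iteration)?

0.512

J′(w) = 10w
w₁ = 1 − 0.02·10 = 0.8
w₂ = 0.8 − 0.02·8 = 0.64
w₃ = 0.64 − 0.02·6.4 = 0.512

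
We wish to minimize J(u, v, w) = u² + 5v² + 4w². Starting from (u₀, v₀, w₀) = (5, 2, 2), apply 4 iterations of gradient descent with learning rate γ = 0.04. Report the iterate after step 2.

∇J = (2u, 10v, 8w)
(u₁, v₁, w₁) = (5, 2, 2) − 0.04·(10, 20, 16) = (4.6, 1.2, 1.36)
(u₂, v₂, w₂) = (4.6, 1.2, 1.36) − 0.04·(9.2, 12, 10.88) = (4.232, 0.72, 0.9248)

(4.232, 0.72, 0.9248)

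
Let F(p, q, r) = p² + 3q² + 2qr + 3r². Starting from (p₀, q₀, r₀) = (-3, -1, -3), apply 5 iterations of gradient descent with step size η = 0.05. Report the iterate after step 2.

(-2.43, -0.08, -1.36)

∇F = (2p, 6q + 2r, 2q + 6r)
Step 1: at (-3, -1, -3), ∇F = (-6, -12, -20) → (-3, -1, -3) − 0.05·(-6, -12, -20) = (-2.7, -0.4, -2)
Step 2: at (-2.7, -0.4, -2), ∇F = (-5.4, -6.4, -12.8) → (-2.7, -0.4, -2) − 0.05·(-5.4, -6.4, -12.8) = (-2.43, -0.08, -1.36)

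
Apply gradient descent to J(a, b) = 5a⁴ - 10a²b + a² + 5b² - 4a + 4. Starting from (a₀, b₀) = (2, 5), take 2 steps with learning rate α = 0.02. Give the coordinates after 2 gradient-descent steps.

∇J = (20a³ - 20ab + 2a - 4, -10a² + 10b)
Step 1: at (2, 5), ∇J = (-40, 10) → (2, 5) − 0.02·(-40, 10) = (2.8, 4.8)
Step 2: at (2.8, 4.8), ∇J = (171.84, -30.4) → (2.8, 4.8) − 0.02·(171.84, -30.4) = (-0.6368, 5.408)

(-0.6368, 5.408)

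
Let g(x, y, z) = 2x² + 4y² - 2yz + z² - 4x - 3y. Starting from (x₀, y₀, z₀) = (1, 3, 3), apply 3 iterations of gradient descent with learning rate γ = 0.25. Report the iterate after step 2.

(1, 3, 1.125)

∇g = (4x - 4, 8y - 2z - 3, -2y + 2z)
Step 1: at (1, 3, 3), ∇g = (0, 15, 0) → (1, 3, 3) − 0.25·(0, 15, 0) = (1, -0.75, 3)
Step 2: at (1, -0.75, 3), ∇g = (0, -15, 7.5) → (1, -0.75, 3) − 0.25·(0, -15, 7.5) = (1, 3, 1.125)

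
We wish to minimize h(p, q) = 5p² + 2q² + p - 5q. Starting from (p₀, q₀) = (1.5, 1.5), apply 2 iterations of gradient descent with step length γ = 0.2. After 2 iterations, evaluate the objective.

∇h = (10p + 1, 4q - 5)
Step 1: at (1.5, 1.5), ∇h = (16, 1) → (1.5, 1.5) − 0.2·(16, 1) = (-1.7, 1.3)
Step 2: at (-1.7, 1.3), ∇h = (-16, 0.2) → (-1.7, 1.3) − 0.2·(-16, 0.2) = (1.5, 1.26)
h(1.5, 1.26) = 9.6252

9.6252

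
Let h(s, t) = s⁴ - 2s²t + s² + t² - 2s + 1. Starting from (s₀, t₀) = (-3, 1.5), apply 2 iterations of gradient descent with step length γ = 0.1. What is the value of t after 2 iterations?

11.648

∇h = (4s³ - 4st + 2s - 2, -2s² + 2t)
(s₁, t₁) = (-3, 1.5) − 0.1·(-98, -15) = (6.8, 3)
(s₂, t₂) = (6.8, 3) − 0.1·(1187.728, -86.48) = (-111.9728, 11.648)
t = 11.648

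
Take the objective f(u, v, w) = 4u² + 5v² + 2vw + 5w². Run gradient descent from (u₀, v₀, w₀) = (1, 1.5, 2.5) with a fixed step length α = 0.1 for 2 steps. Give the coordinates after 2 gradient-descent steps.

(0.04, 0.06, 0.1)

∇f = (8u, 10v + 2w, 2v + 10w)
Step 1: at (1, 1.5, 2.5), ∇f = (8, 20, 28) → (1, 1.5, 2.5) − 0.1·(8, 20, 28) = (0.2, -0.5, -0.3)
Step 2: at (0.2, -0.5, -0.3), ∇f = (1.6, -5.6, -4) → (0.2, -0.5, -0.3) − 0.1·(1.6, -5.6, -4) = (0.04, 0.06, 0.1)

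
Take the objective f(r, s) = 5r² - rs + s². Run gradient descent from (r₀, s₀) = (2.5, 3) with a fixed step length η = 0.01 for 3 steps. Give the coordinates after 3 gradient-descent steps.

∇f = (10r - s, -r + 2s)
(r₁, s₁) = (2.5, 3) − 0.01·(22, 3.5) = (2.28, 2.965)
(r₂, s₂) = (2.28, 2.965) − 0.01·(19.835, 3.65) = (2.08165, 2.9285)
(r₃, s₃) = (2.08165, 2.9285) − 0.01·(17.888, 3.77535) = (1.90277, 2.8907465)

(1.90277, 2.8907465)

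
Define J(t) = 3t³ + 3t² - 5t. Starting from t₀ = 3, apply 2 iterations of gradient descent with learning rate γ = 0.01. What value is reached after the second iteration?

1.604476

J′(t) = 9t² + 6t - 5
t₁ = 3 − 0.01·94 = 2.06
t₂ = 2.06 − 0.01·45.5524 = 1.604476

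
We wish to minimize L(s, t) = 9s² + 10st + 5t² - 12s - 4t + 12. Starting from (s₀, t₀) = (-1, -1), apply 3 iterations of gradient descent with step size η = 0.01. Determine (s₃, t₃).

∇L = (18s + 10t - 12, 10s + 10t - 4)
(s₁, t₁) = (-1, -1) − 0.01·(-40, -24) = (-0.6, -0.76)
(s₂, t₂) = (-0.6, -0.76) − 0.01·(-30.4, -17.6) = (-0.296, -0.584)
(s₃, t₃) = (-0.296, -0.584) − 0.01·(-23.168, -12.8) = (-0.06432, -0.456)

(-0.06432, -0.456)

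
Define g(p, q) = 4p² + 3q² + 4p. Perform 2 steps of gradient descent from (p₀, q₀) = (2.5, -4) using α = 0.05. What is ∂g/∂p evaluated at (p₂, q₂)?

8.64

∇g = (8p + 4, 6q)
(p₁, q₁) = (2.5, -4) − 0.05·(24, -24) = (1.3, -2.8)
(p₂, q₂) = (1.3, -2.8) − 0.05·(14.4, -16.8) = (0.58, -1.96)
∂g/∂p at (0.58, -1.96) = 8.64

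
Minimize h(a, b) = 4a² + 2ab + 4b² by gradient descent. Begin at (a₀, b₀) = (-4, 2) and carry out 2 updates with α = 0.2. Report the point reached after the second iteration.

∇h = (8a + 2b, 2a + 8b)
Step 1: at (-4, 2), ∇h = (-28, 8) → (-4, 2) − 0.2·(-28, 8) = (1.6, 0.4)
Step 2: at (1.6, 0.4), ∇h = (13.6, 6.4) → (1.6, 0.4) − 0.2·(13.6, 6.4) = (-1.12, -0.88)

(-1.12, -0.88)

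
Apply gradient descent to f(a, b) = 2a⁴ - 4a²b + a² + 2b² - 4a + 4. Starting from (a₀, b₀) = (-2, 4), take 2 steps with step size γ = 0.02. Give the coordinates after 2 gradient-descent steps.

(-1.86727936, 3.950848)

∇f = (8a³ - 8ab + 2a - 4, -4a² + 4b)
Step 1: at (-2, 4), ∇f = (-8, 0) → (-2, 4) − 0.02·(-8, 0) = (-1.84, 4)
Step 2: at (-1.84, 4), ∇f = (1.363968, 2.4576) → (-1.84, 4) − 0.02·(1.363968, 2.4576) = (-1.86727936, 3.950848)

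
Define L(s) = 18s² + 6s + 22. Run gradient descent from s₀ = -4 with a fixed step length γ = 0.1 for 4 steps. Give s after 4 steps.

-175.3408

L′(s) = 36s + 6
s₁ = -4 − 0.1·(-138) = 9.8
s₂ = 9.8 − 0.1·358.8 = -26.08
s₃ = -26.08 − 0.1·(-932.88) = 67.208
s₄ = 67.208 − 0.1·2425.488 = -175.3408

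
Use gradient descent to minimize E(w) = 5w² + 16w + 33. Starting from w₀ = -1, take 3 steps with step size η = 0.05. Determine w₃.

-1.525

E′(w) = 10w + 16
w₁ = -1 − 0.05·6 = -1.3
w₂ = -1.3 − 0.05·3 = -1.45
w₃ = -1.45 − 0.05·1.5 = -1.525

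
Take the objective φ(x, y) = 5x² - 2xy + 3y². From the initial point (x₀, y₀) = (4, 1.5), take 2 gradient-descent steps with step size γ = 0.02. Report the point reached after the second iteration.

(2.6672, 1.4328)

∇φ = (10x - 2y, -2x + 6y)
(x₁, y₁) = (4, 1.5) − 0.02·(37, 1) = (3.26, 1.48)
(x₂, y₂) = (3.26, 1.48) − 0.02·(29.64, 2.36) = (2.6672, 1.4328)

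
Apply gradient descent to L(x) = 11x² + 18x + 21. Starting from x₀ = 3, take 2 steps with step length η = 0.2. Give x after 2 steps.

43.32

L′(x) = 22x + 18
x₁ = 3 − 0.2·84 = -13.8
x₂ = -13.8 − 0.2·(-285.6) = 43.32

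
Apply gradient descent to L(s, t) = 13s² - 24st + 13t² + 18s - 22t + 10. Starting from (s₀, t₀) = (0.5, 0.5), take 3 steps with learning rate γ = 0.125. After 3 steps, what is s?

-57.4921875

∇L = (26s - 24t + 18, -24s + 26t - 22)
(s₁, t₁) = (0.5, 0.5) − 0.125·(19, -21) = (-1.875, 3.125)
(s₂, t₂) = (-1.875, 3.125) − 0.125·(-105.75, 104.25) = (11.34375, -9.90625)
(s₃, t₃) = (11.34375, -9.90625) − 0.125·(550.6875, -551.8125) = (-57.4921875, 59.0703125)
s = -57.4921875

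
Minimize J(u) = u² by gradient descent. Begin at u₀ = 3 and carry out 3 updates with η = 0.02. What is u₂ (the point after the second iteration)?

J′(u) = 2u
u₁ = 3 − 0.02·6 = 2.88
u₂ = 2.88 − 0.02·5.76 = 2.7648

2.7648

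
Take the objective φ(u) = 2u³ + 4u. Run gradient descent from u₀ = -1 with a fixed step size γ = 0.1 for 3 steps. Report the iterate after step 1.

-2

φ′(u) = 6u² + 4
u₁ = -1 − 0.1·10 = -2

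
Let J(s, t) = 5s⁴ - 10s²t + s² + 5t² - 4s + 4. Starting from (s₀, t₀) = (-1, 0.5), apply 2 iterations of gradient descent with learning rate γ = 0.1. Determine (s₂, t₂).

∇J = (20s³ - 20st + 2s - 4, -10s² + 10t)
Step 1: at (-1, 0.5), ∇J = (-16, -5) → (-1, 0.5) − 0.1·(-16, -5) = (0.6, 1)
Step 2: at (0.6, 1), ∇J = (-10.48, 6.4) → (0.6, 1) − 0.1·(-10.48, 6.4) = (1.648, 0.36)

(1.648, 0.36)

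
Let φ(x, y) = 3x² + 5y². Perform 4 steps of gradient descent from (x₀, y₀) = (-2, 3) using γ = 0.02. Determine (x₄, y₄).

∇φ = (6x, 10y)
Step 1: at (-2, 3), ∇φ = (-12, 30) → (-2, 3) − 0.02·(-12, 30) = (-1.76, 2.4)
Step 2: at (-1.76, 2.4), ∇φ = (-10.56, 24) → (-1.76, 2.4) − 0.02·(-10.56, 24) = (-1.5488, 1.92)
Step 3: at (-1.5488, 1.92), ∇φ = (-9.2928, 19.2) → (-1.5488, 1.92) − 0.02·(-9.2928, 19.2) = (-1.362944, 1.536)
Step 4: at (-1.362944, 1.536), ∇φ = (-8.177664, 15.36) → (-1.362944, 1.536) − 0.02·(-8.177664, 15.36) = (-1.19939072, 1.2288)

(-1.19939072, 1.2288)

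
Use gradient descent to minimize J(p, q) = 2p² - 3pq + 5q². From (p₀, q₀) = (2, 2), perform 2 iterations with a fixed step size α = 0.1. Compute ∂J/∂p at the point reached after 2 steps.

3.42

∇J = (4p - 3q, -3p + 10q)
Step 1: at (2, 2), ∇J = (2, 14) → (2, 2) − 0.1·(2, 14) = (1.8, 0.6)
Step 2: at (1.8, 0.6), ∇J = (5.4, 0.6) → (1.8, 0.6) − 0.1·(5.4, 0.6) = (1.26, 0.54)
∂J/∂p at (1.26, 0.54) = 3.42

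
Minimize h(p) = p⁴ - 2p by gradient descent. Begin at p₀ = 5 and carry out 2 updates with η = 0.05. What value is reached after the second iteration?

1556.3198

h′(p) = 4p³ - 2
p₁ = 5 − 0.05·498 = -19.9
p₂ = -19.9 − 0.05·(-31524.396) = 1556.3198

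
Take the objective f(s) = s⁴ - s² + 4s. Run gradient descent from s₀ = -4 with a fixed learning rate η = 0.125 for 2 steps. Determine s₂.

f′(s) = 4s³ - 2s + 4
Step 1: f′(-4) = -244; s₁ = -4 − 0.125·(-244) = 26.5
Step 2: f′(26.5) = 74389.5; s₂ = 26.5 − 0.125·74389.5 = -9272.1875

-9272.1875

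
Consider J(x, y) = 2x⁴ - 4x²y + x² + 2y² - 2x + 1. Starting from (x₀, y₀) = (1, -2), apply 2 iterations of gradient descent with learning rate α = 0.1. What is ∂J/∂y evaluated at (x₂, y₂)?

-17.64043776

∇J = (8x³ - 8xy + 2x - 2, -4x² + 4y)
Step 1: at (1, -2), ∇J = (24, -12) → (1, -2) − 0.1·(24, -12) = (-1.4, -0.8)
Step 2: at (-1.4, -0.8), ∇J = (-35.712, -11.04) → (-1.4, -0.8) − 0.1·(-35.712, -11.04) = (2.1712, 0.304)
∂J/∂y at (2.1712, 0.304) = -17.64043776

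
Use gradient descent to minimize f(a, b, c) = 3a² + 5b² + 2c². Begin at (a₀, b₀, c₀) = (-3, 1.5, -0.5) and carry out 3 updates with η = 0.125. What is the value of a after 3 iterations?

∇f = (6a, 10b, 4c)
(a₁, b₁, c₁) = (-3, 1.5, -0.5) − 0.125·(-18, 15, -2) = (-0.75, -0.375, -0.25)
(a₂, b₂, c₂) = (-0.75, -0.375, -0.25) − 0.125·(-4.5, -3.75, -1) = (-0.1875, 0.09375, -0.125)
(a₃, b₃, c₃) = (-0.1875, 0.09375, -0.125) − 0.125·(-1.125, 0.9375, -0.5) = (-0.046875, -0.0234375, -0.0625)
a = -0.046875

-0.046875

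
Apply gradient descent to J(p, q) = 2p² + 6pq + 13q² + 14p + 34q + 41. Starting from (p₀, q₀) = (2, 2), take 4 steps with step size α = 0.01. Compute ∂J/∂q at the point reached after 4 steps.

25.67393792

∇J = (4p + 6q + 14, 6p + 26q + 34)
Step 1: at (2, 2), ∇J = (34, 98) → (2, 2) − 0.01·(34, 98) = (1.66, 1.02)
Step 2: at (1.66, 1.02), ∇J = (26.76, 70.48) → (1.66, 1.02) − 0.01·(26.76, 70.48) = (1.3924, 0.3152)
Step 3: at (1.3924, 0.3152), ∇J = (21.4608, 50.5496) → (1.3924, 0.3152) − 0.01·(21.4608, 50.5496) = (1.177792, -0.190296)
Step 4: at (1.177792, -0.190296), ∇J = (17.569392, 36.119056) → (1.177792, -0.190296) − 0.01·(17.569392, 36.119056) = (1.00209808, -0.55148656)
∂J/∂q at (1.00209808, -0.55148656) = 25.67393792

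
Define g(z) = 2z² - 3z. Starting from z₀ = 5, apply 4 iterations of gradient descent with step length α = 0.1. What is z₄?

g′(z) = 4z - 3
z₁ = 5 − 0.1·17 = 3.3
z₂ = 3.3 − 0.1·10.2 = 2.28
z₃ = 2.28 − 0.1·6.12 = 1.668
z₄ = 1.668 − 0.1·3.672 = 1.3008

1.3008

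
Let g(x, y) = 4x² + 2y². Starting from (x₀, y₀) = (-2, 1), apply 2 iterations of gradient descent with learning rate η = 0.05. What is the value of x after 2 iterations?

∇g = (8x, 4y)
Step 1: at (-2, 1), ∇g = (-16, 4) → (-2, 1) − 0.05·(-16, 4) = (-1.2, 0.8)
Step 2: at (-1.2, 0.8), ∇g = (-9.6, 3.2) → (-1.2, 0.8) − 0.05·(-9.6, 3.2) = (-0.72, 0.64)
x = -0.72

-0.72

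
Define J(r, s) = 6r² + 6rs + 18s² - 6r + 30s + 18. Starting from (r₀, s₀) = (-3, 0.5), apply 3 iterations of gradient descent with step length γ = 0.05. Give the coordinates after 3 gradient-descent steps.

(0.4875, -1.246)

∇J = (12r + 6s - 6, 6r + 36s + 30)
Step 1: at (-3, 0.5), ∇J = (-39, 30) → (-3, 0.5) − 0.05·(-39, 30) = (-1.05, -1)
Step 2: at (-1.05, -1), ∇J = (-24.6, -12.3) → (-1.05, -1) − 0.05·(-24.6, -12.3) = (0.18, -0.385)
Step 3: at (0.18, -0.385), ∇J = (-6.15, 17.22) → (0.18, -0.385) − 0.05·(-6.15, 17.22) = (0.4875, -1.246)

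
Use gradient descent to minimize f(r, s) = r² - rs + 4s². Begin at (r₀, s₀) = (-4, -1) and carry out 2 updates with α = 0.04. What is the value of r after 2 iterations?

-3.456

∇f = (2r - s, -r + 8s)
(r₁, s₁) = (-4, -1) − 0.04·(-7, -4) = (-3.72, -0.84)
(r₂, s₂) = (-3.72, -0.84) − 0.04·(-6.6, -3) = (-3.456, -0.72)
r = -3.456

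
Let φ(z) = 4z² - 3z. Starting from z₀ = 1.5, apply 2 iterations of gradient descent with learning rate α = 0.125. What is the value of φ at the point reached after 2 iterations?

-0.5625

φ′(z) = 8z - 3
Step 1: φ′(1.5) = 9; z₁ = 1.5 − 0.125·9 = 0.375
Step 2: φ′(0.375) = 0; z₂ = 0.375 − 0.125·0 = 0.375
φ(0.375) = -0.5625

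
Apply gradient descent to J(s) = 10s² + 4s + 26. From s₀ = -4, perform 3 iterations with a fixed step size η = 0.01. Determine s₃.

-2.1456

J′(s) = 20s + 4
s₁ = -4 − 0.01·(-76) = -3.24
s₂ = -3.24 − 0.01·(-60.8) = -2.632
s₃ = -2.632 − 0.01·(-48.64) = -2.1456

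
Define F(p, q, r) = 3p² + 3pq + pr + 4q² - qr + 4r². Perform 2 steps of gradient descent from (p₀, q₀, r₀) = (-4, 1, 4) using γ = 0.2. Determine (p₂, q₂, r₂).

(-1.16, -1.48, 1.48)

∇F = (6p + 3q + r, 3p + 8q - r, p - q + 8r)
Step 1: at (-4, 1, 4), ∇F = (-17, -8, 27) → (-4, 1, 4) − 0.2·(-17, -8, 27) = (-0.6, 2.6, -1.4)
Step 2: at (-0.6, 2.6, -1.4), ∇F = (2.8, 20.4, -14.4) → (-0.6, 2.6, -1.4) − 0.2·(2.8, 20.4, -14.4) = (-1.16, -1.48, 1.48)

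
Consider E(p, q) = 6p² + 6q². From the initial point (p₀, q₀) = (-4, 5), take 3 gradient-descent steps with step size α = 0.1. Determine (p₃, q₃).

(0.032, -0.04)

∇E = (12p, 12q)
(p₁, q₁) = (-4, 5) − 0.1·(-48, 60) = (0.8, -1)
(p₂, q₂) = (0.8, -1) − 0.1·(9.6, -12) = (-0.16, 0.2)
(p₃, q₃) = (-0.16, 0.2) − 0.1·(-1.92, 2.4) = (0.032, -0.04)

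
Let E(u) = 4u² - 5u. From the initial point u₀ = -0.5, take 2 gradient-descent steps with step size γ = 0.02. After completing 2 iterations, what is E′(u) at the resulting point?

E′(u) = 8u - 5
Step 1: E′(-0.5) = -9; u₁ = -0.5 − 0.02·(-9) = -0.32
Step 2: E′(-0.32) = -7.56; u₂ = -0.32 − 0.02·(-7.56) = -0.1688
E′(u) at (-0.1688) = -6.3504

-6.3504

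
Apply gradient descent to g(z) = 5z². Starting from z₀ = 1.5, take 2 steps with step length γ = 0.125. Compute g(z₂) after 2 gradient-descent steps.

g′(z) = 10z
Step 1: g′(1.5) = 15; z₁ = 1.5 − 0.125·15 = -0.375
Step 2: g′(-0.375) = -3.75; z₂ = -0.375 − 0.125·(-3.75) = 0.09375
g(0.09375) = 0.0439453125

0.0439453125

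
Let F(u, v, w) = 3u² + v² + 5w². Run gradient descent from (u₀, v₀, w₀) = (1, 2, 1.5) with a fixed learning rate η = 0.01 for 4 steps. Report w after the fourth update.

∇F = (6u, 2v, 10w)
(u₁, v₁, w₁) = (1, 2, 1.5) − 0.01·(6, 4, 15) = (0.94, 1.96, 1.35)
(u₂, v₂, w₂) = (0.94, 1.96, 1.35) − 0.01·(5.64, 3.92, 13.5) = (0.8836, 1.9208, 1.215)
(u₃, v₃, w₃) = (0.8836, 1.9208, 1.215) − 0.01·(5.3016, 3.8416, 12.15) = (0.830584, 1.882384, 1.0935)
(u₄, v₄, w₄) = (0.830584, 1.882384, 1.0935) − 0.01·(4.983504, 3.764768, 10.935) = (0.78074896, 1.84473632, 0.98415)
w = 0.98415

0.98415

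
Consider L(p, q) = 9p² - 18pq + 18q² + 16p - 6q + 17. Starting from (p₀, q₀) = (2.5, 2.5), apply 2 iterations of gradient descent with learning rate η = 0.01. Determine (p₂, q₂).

(2.1386, 1.8316)

∇L = (18p - 18q + 16, -18p + 36q - 6)
(p₁, q₁) = (2.5, 2.5) − 0.01·(16, 39) = (2.34, 2.11)
(p₂, q₂) = (2.34, 2.11) − 0.01·(20.14, 27.84) = (2.1386, 1.8316)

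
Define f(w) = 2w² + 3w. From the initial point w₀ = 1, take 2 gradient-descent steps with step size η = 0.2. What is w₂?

-0.68

f′(w) = 4w + 3
Step 1: f′(1) = 7; w₁ = 1 − 0.2·7 = -0.4
Step 2: f′(-0.4) = 1.4; w₂ = -0.4 − 0.2·1.4 = -0.68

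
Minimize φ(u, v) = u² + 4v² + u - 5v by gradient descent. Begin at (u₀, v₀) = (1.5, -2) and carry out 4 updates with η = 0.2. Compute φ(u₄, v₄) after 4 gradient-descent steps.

-1.2823712

∇φ = (2u + 1, 8v - 5)
(u₁, v₁) = (1.5, -2) − 0.2·(4, -21) = (0.7, 2.2)
(u₂, v₂) = (0.7, 2.2) − 0.2·(2.4, 12.6) = (0.22, -0.32)
(u₃, v₃) = (0.22, -0.32) − 0.2·(1.44, -7.56) = (-0.068, 1.192)
(u₄, v₄) = (-0.068, 1.192) − 0.2·(0.864, 4.536) = (-0.2408, 0.2848)
φ(-0.2408, 0.2848) = -1.2823712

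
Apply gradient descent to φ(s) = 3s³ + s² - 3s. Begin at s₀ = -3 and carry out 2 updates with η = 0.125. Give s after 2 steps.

-170.625

φ′(s) = 9s² + 2s - 3
Step 1: φ′(-3) = 72; s₁ = -3 − 0.125·72 = -12
Step 2: φ′(-12) = 1269; s₂ = -12 − 0.125·1269 = -170.625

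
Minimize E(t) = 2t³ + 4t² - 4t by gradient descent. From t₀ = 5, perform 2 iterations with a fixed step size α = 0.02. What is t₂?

E′(t) = 6t² + 8t - 4
Step 1: E′(5) = 186; t₁ = 5 − 0.02·186 = 1.28
Step 2: E′(1.28) = 16.0704; t₂ = 1.28 − 0.02·16.0704 = 0.958592

0.958592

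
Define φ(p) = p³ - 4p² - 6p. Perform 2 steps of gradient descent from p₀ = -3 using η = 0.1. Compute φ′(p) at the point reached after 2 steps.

2891.851875

φ′(p) = 3p² - 8p - 6
p₁ = -3 − 0.1·45 = -7.5
p₂ = -7.5 − 0.1·222.75 = -29.775
φ′(p) at (-29.775) = 2891.851875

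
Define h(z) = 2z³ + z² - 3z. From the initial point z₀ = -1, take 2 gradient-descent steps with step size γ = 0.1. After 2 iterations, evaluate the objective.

1.168514768

h′(z) = 6z² + 2z - 3
z₁ = -1 − 0.1·1 = -1.1
z₂ = -1.1 − 0.1·2.06 = -1.306
h(-1.306) = 1.168514768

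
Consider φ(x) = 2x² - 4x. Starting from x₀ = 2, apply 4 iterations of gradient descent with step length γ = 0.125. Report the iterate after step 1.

φ′(x) = 4x - 4
x₁ = 2 − 0.125·4 = 1.5

1.5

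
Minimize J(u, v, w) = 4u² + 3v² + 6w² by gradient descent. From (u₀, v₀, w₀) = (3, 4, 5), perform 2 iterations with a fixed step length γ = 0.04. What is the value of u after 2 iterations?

1.3872

∇J = (8u, 6v, 12w)
(u₁, v₁, w₁) = (3, 4, 5) − 0.04·(24, 24, 60) = (2.04, 3.04, 2.6)
(u₂, v₂, w₂) = (2.04, 3.04, 2.6) − 0.04·(16.32, 18.24, 31.2) = (1.3872, 2.3104, 1.352)
u = 1.3872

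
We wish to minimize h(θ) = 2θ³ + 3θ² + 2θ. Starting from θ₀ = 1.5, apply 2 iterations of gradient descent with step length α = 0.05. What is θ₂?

0.0698125

h′(θ) = 6θ² + 6θ + 2
θ₁ = 1.5 − 0.05·24.5 = 0.275
θ₂ = 0.275 − 0.05·4.10375 = 0.0698125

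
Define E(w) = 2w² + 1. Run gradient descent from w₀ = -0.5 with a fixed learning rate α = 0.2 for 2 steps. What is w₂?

E′(w) = 4w
Step 1: E′(-0.5) = -2; w₁ = -0.5 − 0.2·(-2) = -0.1
Step 2: E′(-0.1) = -0.4; w₂ = -0.1 − 0.2·(-0.4) = -0.02

-0.02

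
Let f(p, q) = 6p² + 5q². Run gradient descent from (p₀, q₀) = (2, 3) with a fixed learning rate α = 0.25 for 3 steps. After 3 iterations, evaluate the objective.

2048.578125

∇f = (12p, 10q)
(p₁, q₁) = (2, 3) − 0.25·(24, 30) = (-4, -4.5)
(p₂, q₂) = (-4, -4.5) − 0.25·(-48, -45) = (8, 6.75)
(p₃, q₃) = (8, 6.75) − 0.25·(96, 67.5) = (-16, -10.125)
f(-16, -10.125) = 2048.578125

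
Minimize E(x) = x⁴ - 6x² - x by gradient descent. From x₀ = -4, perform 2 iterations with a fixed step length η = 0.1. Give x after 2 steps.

E′(x) = 4x³ - 12x - 1
x₁ = -4 − 0.1·(-209) = 16.9
x₂ = 16.9 − 0.1·19103.436 = -1893.4436

-1893.4436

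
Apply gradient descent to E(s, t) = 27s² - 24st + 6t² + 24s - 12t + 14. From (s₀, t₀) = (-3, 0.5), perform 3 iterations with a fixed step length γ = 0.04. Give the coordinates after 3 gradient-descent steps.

∇E = (54s - 24t + 24, -24s + 12t - 12)
Step 1: at (-3, 0.5), ∇E = (-150, 66) → (-3, 0.5) − 0.04·(-150, 66) = (3, -2.14)
Step 2: at (3, -2.14), ∇E = (237.36, -109.68) → (3, -2.14) − 0.04·(237.36, -109.68) = (-6.4944, 2.2472)
Step 3: at (-6.4944, 2.2472), ∇E = (-380.6304, 170.832) → (-6.4944, 2.2472) − 0.04·(-380.6304, 170.832) = (8.730816, -4.58608)

(8.730816, -4.58608)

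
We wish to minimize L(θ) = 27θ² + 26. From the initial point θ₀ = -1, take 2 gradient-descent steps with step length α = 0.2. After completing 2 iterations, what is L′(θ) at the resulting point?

L′(θ) = 54θ
θ₁ = -1 − 0.2·(-54) = 9.8
θ₂ = 9.8 − 0.2·529.2 = -96.04
L′(θ) at (-96.04) = -5186.16

-5186.16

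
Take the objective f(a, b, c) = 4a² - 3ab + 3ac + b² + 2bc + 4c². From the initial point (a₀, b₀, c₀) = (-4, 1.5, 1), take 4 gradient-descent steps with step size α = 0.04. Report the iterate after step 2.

∇f = (8a - 3b + 3c, -3a + 2b + 2c, 3a + 2b + 8c)
(a₁, b₁, c₁) = (-4, 1.5, 1) − 0.04·(-33.5, 17, -1) = (-2.66, 0.82, 1.04)
(a₂, b₂, c₂) = (-2.66, 0.82, 1.04) − 0.04·(-20.62, 11.7, 1.98) = (-1.8352, 0.352, 0.9608)

(-1.8352, 0.352, 0.9608)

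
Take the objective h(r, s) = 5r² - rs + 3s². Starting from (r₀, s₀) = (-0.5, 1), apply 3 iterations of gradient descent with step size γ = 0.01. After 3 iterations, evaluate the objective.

∇h = (10r - s, -r + 6s)
(r₁, s₁) = (-0.5, 1) − 0.01·(-6, 6.5) = (-0.44, 0.935)
(r₂, s₂) = (-0.44, 0.935) − 0.01·(-5.335, 6.05) = (-0.38665, 0.8745)
(r₃, s₃) = (-0.38665, 0.8745) − 0.01·(-4.741, 5.63365) = (-0.33924, 0.8181635)
h(-0.33924, 0.8181635) = 2.86114721193675

2.86114721193675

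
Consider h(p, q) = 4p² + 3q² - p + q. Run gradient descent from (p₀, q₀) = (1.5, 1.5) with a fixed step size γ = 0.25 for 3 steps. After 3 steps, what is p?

∇h = (8p - 1, 6q + 1)
Step 1: at (1.5, 1.5), ∇h = (11, 10) → (1.5, 1.5) − 0.25·(11, 10) = (-1.25, -1)
Step 2: at (-1.25, -1), ∇h = (-11, -5) → (-1.25, -1) − 0.25·(-11, -5) = (1.5, 0.25)
Step 3: at (1.5, 0.25), ∇h = (11, 2.5) → (1.5, 0.25) − 0.25·(11, 2.5) = (-1.25, -0.375)
p = -1.25

-1.25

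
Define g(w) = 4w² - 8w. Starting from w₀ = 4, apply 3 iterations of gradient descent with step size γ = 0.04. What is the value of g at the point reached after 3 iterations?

-0.440770625536

g′(w) = 8w - 8
w₁ = 4 − 0.04·24 = 3.04
w₂ = 3.04 − 0.04·16.32 = 2.3872
w₃ = 2.3872 − 0.04·11.0976 = 1.943296
g(1.943296) = -0.440770625536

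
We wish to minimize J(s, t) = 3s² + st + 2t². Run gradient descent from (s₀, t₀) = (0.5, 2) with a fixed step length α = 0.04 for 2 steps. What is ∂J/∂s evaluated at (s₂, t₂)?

2.352

∇J = (6s + t, s + 4t)
Step 1: at (0.5, 2), ∇J = (5, 8.5) → (0.5, 2) − 0.04·(5, 8.5) = (0.3, 1.66)
Step 2: at (0.3, 1.66), ∇J = (3.46, 6.94) → (0.3, 1.66) − 0.04·(3.46, 6.94) = (0.1616, 1.3824)
∂J/∂s at (0.1616, 1.3824) = 2.352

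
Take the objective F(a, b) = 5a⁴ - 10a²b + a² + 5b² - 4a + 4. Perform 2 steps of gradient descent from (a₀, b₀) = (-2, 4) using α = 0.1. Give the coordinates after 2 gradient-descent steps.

(-6.704, 1.44)

∇F = (20a³ - 20ab + 2a - 4, -10a² + 10b)
Step 1: at (-2, 4), ∇F = (-8, 0) → (-2, 4) − 0.1·(-8, 0) = (-1.2, 4)
Step 2: at (-1.2, 4), ∇F = (55.04, 25.6) → (-1.2, 4) − 0.1·(55.04, 25.6) = (-6.704, 1.44)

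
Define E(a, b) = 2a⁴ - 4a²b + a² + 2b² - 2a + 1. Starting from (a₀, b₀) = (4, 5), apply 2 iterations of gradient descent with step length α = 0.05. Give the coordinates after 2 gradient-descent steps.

(1021.8056, 44.402)

∇E = (8a³ - 8ab + 2a - 2, -4a² + 4b)
Step 1: at (4, 5), ∇E = (358, -44) → (4, 5) − 0.05·(358, -44) = (-13.9, 7.2)
Step 2: at (-13.9, 7.2), ∇E = (-20714.112, -744.04) → (-13.9, 7.2) − 0.05·(-20714.112, -744.04) = (1021.8056, 44.402)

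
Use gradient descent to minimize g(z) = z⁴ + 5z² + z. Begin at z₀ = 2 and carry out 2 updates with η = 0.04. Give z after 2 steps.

g′(z) = 4z³ + 10z + 1
z₁ = 2 − 0.04·53 = -0.12
z₂ = -0.12 − 0.04·(-0.206912) = -0.11172352

-0.11172352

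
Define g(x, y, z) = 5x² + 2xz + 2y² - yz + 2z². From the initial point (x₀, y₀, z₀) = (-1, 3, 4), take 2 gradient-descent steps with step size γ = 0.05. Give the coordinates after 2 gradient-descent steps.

(-0.795, 2.2525, 2.98)

∇g = (10x + 2z, 4y - z, 2x - y + 4z)
Step 1: at (-1, 3, 4), ∇g = (-2, 8, 11) → (-1, 3, 4) − 0.05·(-2, 8, 11) = (-0.9, 2.6, 3.45)
Step 2: at (-0.9, 2.6, 3.45), ∇g = (-2.1, 6.95, 9.4) → (-0.9, 2.6, 3.45) − 0.05·(-2.1, 6.95, 9.4) = (-0.795, 2.2525, 2.98)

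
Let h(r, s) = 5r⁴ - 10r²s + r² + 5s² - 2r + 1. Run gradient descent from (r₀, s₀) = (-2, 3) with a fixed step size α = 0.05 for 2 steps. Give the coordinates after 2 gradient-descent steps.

(1.393, 1.795)

∇h = (20r³ - 20rs + 2r - 2, -10r² + 10s)
(r₁, s₁) = (-2, 3) − 0.05·(-46, -10) = (0.3, 3.5)
(r₂, s₂) = (0.3, 3.5) − 0.05·(-21.86, 34.1) = (1.393, 1.795)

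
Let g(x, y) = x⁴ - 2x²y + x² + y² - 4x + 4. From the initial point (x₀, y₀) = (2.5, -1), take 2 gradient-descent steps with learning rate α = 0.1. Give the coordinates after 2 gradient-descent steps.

(41.28065, 5.0645)

∇g = (4x³ - 4xy + 2x - 4, -2x² + 2y)
Step 1: at (2.5, -1), ∇g = (73.5, -14.5) → (2.5, -1) − 0.1·(73.5, -14.5) = (-4.85, 0.45)
Step 2: at (-4.85, 0.45), ∇g = (-461.3065, -46.145) → (-4.85, 0.45) − 0.1·(-461.3065, -46.145) = (41.28065, 5.0645)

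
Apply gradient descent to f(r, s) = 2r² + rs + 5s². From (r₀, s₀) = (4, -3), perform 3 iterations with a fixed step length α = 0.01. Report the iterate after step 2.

(3.7426, -2.5047)

∇f = (4r + s, r + 10s)
(r₁, s₁) = (4, -3) − 0.01·(13, -26) = (3.87, -2.74)
(r₂, s₂) = (3.87, -2.74) − 0.01·(12.74, -23.53) = (3.7426, -2.5047)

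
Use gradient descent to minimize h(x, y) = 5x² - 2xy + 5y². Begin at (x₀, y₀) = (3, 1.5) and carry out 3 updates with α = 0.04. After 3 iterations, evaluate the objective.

4.137584661504

∇h = (10x - 2y, -2x + 10y)
(x₁, y₁) = (3, 1.5) − 0.04·(27, 9) = (1.92, 1.14)
(x₂, y₂) = (1.92, 1.14) − 0.04·(16.92, 7.56) = (1.2432, 0.8376)
(x₃, y₃) = (1.2432, 0.8376) − 0.04·(10.7568, 5.8896) = (0.812928, 0.602016)
h(0.812928, 0.602016) = 4.137584661504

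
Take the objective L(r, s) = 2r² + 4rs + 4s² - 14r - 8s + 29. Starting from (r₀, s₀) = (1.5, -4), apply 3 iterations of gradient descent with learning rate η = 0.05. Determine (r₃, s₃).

∇L = (4r + 4s - 14, 4r + 8s - 8)
Step 1: at (1.5, -4), ∇L = (-24, -34) → (1.5, -4) − 0.05·(-24, -34) = (2.7, -2.3)
Step 2: at (2.7, -2.3), ∇L = (-12.4, -15.6) → (2.7, -2.3) − 0.05·(-12.4, -15.6) = (3.32, -1.52)
Step 3: at (3.32, -1.52), ∇L = (-6.8, -6.88) → (3.32, -1.52) − 0.05·(-6.8, -6.88) = (3.66, -1.176)

(3.66, -1.176)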